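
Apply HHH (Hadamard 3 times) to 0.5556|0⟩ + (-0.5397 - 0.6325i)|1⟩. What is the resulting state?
(0.01124 - 0.4472i)|0⟩ + (0.7745 + 0.4472i)|1⟩

H² = I, so H^3 = H: a single Hadamard. With (a, b) = (0.5556, (-0.5397 - 0.6325i)), H gives ((a + b)/√2, (a − b)/√2) = ((0.01124 - 0.4472i), (0.7745 + 0.4472i)).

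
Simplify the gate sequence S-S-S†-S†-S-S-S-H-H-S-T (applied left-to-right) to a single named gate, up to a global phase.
T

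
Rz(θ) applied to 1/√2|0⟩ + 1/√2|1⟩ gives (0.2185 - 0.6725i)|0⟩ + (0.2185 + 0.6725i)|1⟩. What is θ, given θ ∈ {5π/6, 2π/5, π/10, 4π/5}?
4π/5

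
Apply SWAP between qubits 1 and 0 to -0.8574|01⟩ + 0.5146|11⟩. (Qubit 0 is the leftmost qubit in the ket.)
-0.8574|10⟩ + 0.5146|11⟩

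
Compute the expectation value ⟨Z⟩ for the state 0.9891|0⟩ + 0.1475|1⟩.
0.9566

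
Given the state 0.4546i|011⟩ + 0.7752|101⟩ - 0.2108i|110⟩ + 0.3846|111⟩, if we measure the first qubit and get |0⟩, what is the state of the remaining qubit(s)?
i|11⟩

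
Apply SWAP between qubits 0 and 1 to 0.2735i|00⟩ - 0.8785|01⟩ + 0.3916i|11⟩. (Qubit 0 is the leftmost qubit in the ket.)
0.2735i|00⟩ - 0.8785|10⟩ + 0.3916i|11⟩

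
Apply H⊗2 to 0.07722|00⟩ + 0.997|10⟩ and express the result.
0.5371|00⟩ + 0.5371|01⟩ - 0.4599|10⟩ - 0.4599|11⟩

H⊗2 gives amp(|y⟩) = (1/2) Σ_x (−1)^(x·y) amp(|x⟩), where x·y is the number of positions in which both x and y have a 1.
|00⟩: (0.07722 + 0.997)/2 = 0.5371
|01⟩: (0.07722 + 0.997)/2 = 0.5371
|10⟩: (0.07722 - 0.997)/2 = -0.4599
|11⟩: (0.07722 - 0.997)/2 = -0.4599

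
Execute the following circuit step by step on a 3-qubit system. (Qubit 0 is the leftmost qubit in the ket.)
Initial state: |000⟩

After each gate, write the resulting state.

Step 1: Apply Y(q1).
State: i|010⟩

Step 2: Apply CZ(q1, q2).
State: i|010⟩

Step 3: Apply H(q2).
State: (1/√2)i|010⟩ + (1/√2)i|011⟩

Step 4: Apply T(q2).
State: (1/√2)i|010⟩ + (-1/2 + (1/2)i)|011⟩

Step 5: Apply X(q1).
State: (1/√2)i|000⟩ + (-1/2 + (1/2)i)|001⟩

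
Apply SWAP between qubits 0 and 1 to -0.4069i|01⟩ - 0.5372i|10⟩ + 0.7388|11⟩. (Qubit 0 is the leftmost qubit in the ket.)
-0.5372i|01⟩ - 0.4069i|10⟩ + 0.7388|11⟩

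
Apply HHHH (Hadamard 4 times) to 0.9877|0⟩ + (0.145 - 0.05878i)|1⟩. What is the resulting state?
0.9877|0⟩ + (0.145 - 0.05878i)|1⟩

H² = I, so an even number of Hadamards cancels: H^4 = I and the state is unchanged.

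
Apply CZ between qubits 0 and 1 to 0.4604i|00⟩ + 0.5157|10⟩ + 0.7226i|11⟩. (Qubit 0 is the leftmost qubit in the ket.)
0.4604i|00⟩ + 0.5157|10⟩ - 0.7226i|11⟩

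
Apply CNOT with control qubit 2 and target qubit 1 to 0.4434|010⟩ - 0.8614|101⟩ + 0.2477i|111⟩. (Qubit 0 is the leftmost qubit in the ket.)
0.4434|010⟩ + 0.2477i|101⟩ - 0.8614|111⟩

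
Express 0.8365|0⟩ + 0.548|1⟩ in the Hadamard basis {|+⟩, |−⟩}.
0.979|+⟩ + 0.204|−⟩

With |ψ⟩ = α|0⟩ + β|1⟩, the Hadamard-basis coefficients are ⟨+|ψ⟩ = (α + β)/√2 and ⟨−|ψ⟩ = (α − β)/√2.
Here α = 0.8365, β = 0.548: (α + β)/√2 = 0.979, (α − β)/√2 = 0.204.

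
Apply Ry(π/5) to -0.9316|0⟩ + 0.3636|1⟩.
-0.9984|0⟩ + 0.05792|1⟩

Ry(π/5) = [[cos(θ/2), −sin(θ/2)], [sin(θ/2), cos(θ/2)]]; θ = π/5, cos(θ/2) ≈ 0.951057, sin(θ/2) ≈ 0.309017.
With a = amp(|0⟩) = -0.9316 and b = amp(|1⟩) = 0.3636:
new amp(|0⟩) = (0.951057)·a + (-0.309017)·b = -0.9984
new amp(|1⟩) = (0.309017)·a + (0.951057)·b = 0.05792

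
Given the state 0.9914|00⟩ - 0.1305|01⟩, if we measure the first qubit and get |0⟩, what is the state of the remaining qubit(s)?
0.9914|0⟩ - 0.1305|1⟩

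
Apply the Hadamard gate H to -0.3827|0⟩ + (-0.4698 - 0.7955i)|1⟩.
(-0.6028 - 0.5625i)|0⟩ + (0.06159 + 0.5625i)|1⟩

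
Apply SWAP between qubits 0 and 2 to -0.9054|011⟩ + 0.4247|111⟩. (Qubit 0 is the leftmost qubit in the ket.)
-0.9054|110⟩ + 0.4247|111⟩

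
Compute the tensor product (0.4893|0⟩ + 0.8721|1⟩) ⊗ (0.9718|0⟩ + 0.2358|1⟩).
0.4755|00⟩ + 0.1154|01⟩ + 0.8475|10⟩ + 0.2056|11⟩

amp(|b₁b₂…⟩) = product of the factor amplitudes for bits b₁, b₂, …; only kets whose every factor amplitude is nonzero survive.
|00⟩: (0.4893)(0.9718) = 0.4755
|01⟩: (0.4893)(0.2358) = 0.1154
|10⟩: (0.8721)(0.9718) = 0.8475
|11⟩: (0.8721)(0.2358) = 0.2056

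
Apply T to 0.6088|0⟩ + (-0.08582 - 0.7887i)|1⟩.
0.6088|0⟩ + (0.497 - 0.6184i)|1⟩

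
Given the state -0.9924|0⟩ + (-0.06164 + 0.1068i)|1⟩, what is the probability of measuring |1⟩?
0.01521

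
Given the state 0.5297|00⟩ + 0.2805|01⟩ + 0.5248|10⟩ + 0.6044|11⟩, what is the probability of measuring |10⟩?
0.2754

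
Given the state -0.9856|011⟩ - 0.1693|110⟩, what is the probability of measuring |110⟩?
0.02866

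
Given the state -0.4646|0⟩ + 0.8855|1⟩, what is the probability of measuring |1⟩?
0.7841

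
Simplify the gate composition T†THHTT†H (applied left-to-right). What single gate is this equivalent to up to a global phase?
H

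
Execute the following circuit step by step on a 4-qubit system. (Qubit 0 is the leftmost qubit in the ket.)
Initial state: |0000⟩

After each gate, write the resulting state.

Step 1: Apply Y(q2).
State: i|0010⟩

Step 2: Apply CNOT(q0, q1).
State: i|0010⟩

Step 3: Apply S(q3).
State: i|0010⟩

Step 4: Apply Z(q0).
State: i|0010⟩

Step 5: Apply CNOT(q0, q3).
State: i|0010⟩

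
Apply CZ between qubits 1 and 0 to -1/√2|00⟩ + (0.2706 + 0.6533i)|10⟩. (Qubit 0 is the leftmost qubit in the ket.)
-1/√2|00⟩ + (0.2706 + 0.6533i)|10⟩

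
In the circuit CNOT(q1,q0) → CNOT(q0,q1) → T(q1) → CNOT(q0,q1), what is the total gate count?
4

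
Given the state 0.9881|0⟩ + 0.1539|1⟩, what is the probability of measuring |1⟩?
0.02369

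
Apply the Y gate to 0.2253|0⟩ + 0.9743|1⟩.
-0.9743i|0⟩ + 0.2253i|1⟩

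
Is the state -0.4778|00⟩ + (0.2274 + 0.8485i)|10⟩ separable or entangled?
Separable

Writing the state as a|00⟩ + b|01⟩ + c|10⟩ + d|11⟩, it is a product state iff ad − bc = 0.
Here (a, b, c, d) = (-0.4778, 0, (0.2274 + 0.8485i), 0): ad − bc = (-0.4778)(0) − (0)(0.2274 + 0.8485i) = 0, so the state is separable.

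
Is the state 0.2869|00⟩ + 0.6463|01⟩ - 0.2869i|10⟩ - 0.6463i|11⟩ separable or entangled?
Separable

Writing the state as a|00⟩ + b|01⟩ + c|10⟩ + d|11⟩, it is a product state iff ad − bc = 0.
Here (a, b, c, d) = (0.2869, 0.6463, -0.2869i, -0.6463i): ad − bc = (0.2869)(-0.6463i) − (0.6463)(-0.2869i) = 0, so the state is separable.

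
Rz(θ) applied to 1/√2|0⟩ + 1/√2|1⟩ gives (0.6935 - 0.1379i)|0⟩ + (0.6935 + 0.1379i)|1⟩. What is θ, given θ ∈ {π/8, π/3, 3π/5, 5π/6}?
π/8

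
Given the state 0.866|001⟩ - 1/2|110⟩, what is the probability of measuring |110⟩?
1/4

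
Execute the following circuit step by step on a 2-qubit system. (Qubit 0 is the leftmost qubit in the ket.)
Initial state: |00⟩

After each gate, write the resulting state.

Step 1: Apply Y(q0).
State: i|10⟩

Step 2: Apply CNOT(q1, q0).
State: i|10⟩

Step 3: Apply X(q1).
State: i|11⟩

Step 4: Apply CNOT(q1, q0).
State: i|01⟩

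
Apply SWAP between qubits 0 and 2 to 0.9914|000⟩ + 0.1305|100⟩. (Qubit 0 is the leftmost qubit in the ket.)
0.9914|000⟩ + 0.1305|001⟩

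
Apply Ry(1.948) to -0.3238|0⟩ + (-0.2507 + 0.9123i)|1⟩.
(0.02539 - 0.7546i)|0⟩ + (-0.4087 + 0.5127i)|1⟩

Ry(1.948) = [[cos(θ/2), −sin(θ/2)], [sin(θ/2), cos(θ/2)]]; θ = 1.948, cos(θ/2) ≈ 0.561995, sin(θ/2) ≈ 0.82714.
With a = amp(|0⟩) = -0.3238 and b = amp(|1⟩) = (-0.2507 + 0.9123i):
new amp(|0⟩) = (0.561995)·a + (-0.82714)·b = (0.02539 - 0.7546i)
new amp(|1⟩) = (0.82714)·a + (0.561995)·b = (-0.4087 + 0.5127i)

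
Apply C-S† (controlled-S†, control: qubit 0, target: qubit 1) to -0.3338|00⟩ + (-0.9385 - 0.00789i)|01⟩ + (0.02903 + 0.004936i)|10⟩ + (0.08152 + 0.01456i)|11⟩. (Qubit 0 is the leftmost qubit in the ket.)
-0.3338|00⟩ + (-0.9385 - 0.00789i)|01⟩ + (0.02903 + 0.004936i)|10⟩ + (0.01456 - 0.08152i)|11⟩

C-S† leaves the control-|0⟩ kets |00⟩, |01⟩ unchanged and applies S† to qubit 1 on the control-|1⟩ pair (|10⟩, |11⟩).
S† = [[1, 0], [0, -i]].
With a = amp(|10⟩) = (0.02903 + 0.004936i) and b = amp(|11⟩) = (0.08152 + 0.01456i):
new amp(|10⟩) = (1)·a = (0.02903 + 0.004936i)
new amp(|11⟩) = (-i)·b = (0.01456 - 0.08152i)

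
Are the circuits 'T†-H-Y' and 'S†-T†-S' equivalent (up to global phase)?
No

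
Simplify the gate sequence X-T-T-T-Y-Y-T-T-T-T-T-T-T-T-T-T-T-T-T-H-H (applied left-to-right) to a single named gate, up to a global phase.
X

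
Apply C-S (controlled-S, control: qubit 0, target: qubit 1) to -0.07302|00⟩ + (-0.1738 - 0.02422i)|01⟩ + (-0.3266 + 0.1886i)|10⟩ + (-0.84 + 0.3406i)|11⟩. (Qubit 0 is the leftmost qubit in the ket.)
-0.07302|00⟩ + (-0.1738 - 0.02422i)|01⟩ + (-0.3266 + 0.1886i)|10⟩ + (-0.3406 - 0.84i)|11⟩

C-S leaves the control-|0⟩ kets |00⟩, |01⟩ unchanged and applies S to qubit 1 on the control-|1⟩ pair (|10⟩, |11⟩).
S = [[1, 0], [0, i]].
With a = amp(|10⟩) = (-0.3266 + 0.1886i) and b = amp(|11⟩) = (-0.84 + 0.3406i):
new amp(|10⟩) = (1)·a = (-0.3266 + 0.1886i)
new amp(|11⟩) = (i)·b = (-0.3406 - 0.84i)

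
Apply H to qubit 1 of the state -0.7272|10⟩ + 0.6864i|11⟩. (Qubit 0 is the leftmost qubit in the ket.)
(-0.5142 + 0.4854i)|10⟩ + (-0.5142 - 0.4854i)|11⟩

H on qubit 1 mixes each pair of kets that differ only in qubit 1: amplitudes (a, b) of (|…0…⟩, |…1…⟩) become ((a + b)/√2, (a − b)/√2). Kets absent from the input have amplitude 0.
(|10⟩, |11⟩): (a, b) = (-0.7272, 0.6864i) → ((-0.5142 + 0.4854i), (-0.5142 - 0.4854i))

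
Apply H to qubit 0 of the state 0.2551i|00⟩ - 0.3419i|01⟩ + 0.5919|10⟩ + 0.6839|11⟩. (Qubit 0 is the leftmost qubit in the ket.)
(0.4185 + 0.1804i)|00⟩ + (0.4836 - 0.2418i)|01⟩ + (-0.4185 + 0.1804i)|10⟩ + (-0.4836 - 0.2418i)|11⟩

H on qubit 0 mixes each pair of kets that differ only in qubit 0: amplitudes (a, b) of (|…0…⟩, |…1…⟩) become ((a + b)/√2, (a − b)/√2). Kets absent from the input have amplitude 0.
(|00⟩, |10⟩): (a, b) = (0.2551i, 0.5919) → ((0.4185 + 0.1804i), (-0.4185 + 0.1804i))
(|01⟩, |11⟩): (a, b) = (-0.3419i, 0.6839) → ((0.4836 - 0.2418i), (-0.4836 - 0.2418i))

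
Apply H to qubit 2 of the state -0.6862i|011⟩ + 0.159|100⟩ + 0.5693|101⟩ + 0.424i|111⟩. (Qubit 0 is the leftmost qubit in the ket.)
-0.4852i|010⟩ + 0.4852i|011⟩ + 0.515|100⟩ - 0.2901|101⟩ + 0.2998i|110⟩ - 0.2998i|111⟩

H on qubit 2 mixes each pair of kets that differ only in qubit 2: amplitudes (a, b) of (|…0…⟩, |…1…⟩) become ((a + b)/√2, (a − b)/√2). Kets absent from the input have amplitude 0.
(|010⟩, |011⟩): (a, b) = (0, -0.6862i) → (-0.4852i, 0.4852i)
(|100⟩, |101⟩): (a, b) = (0.159, 0.5693) → (0.515, -0.2901)
(|110⟩, |111⟩): (a, b) = (0, 0.424i) → (0.2998i, -0.2998i)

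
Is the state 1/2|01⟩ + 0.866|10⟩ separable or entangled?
Entangled

Writing the state as a|00⟩ + b|01⟩ + c|10⟩ + d|11⟩, it is a product state iff ad − bc = 0.
Here (a, b, c, d) = (0, 1/2, 0.866, 0): ad − bc = (0)(0) − (1/2)(0.866) = -0.433 ≠ 0, so the state is entangled.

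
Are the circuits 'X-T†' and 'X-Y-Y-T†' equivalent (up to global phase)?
Yes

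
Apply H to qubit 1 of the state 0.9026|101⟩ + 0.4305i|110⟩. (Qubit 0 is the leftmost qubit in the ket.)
0.3044i|100⟩ + 0.6382|101⟩ - 0.3044i|110⟩ + 0.6382|111⟩

H on qubit 1 mixes each pair of kets that differ only in qubit 1: amplitudes (a, b) of (|…0…⟩, |…1…⟩) become ((a + b)/√2, (a − b)/√2). Kets absent from the input have amplitude 0.
(|100⟩, |110⟩): (a, b) = (0, 0.4305i) → (0.3044i, -0.3044i)
(|101⟩, |111⟩): (a, b) = (0.9026, 0) → (0.6382, 0.6382)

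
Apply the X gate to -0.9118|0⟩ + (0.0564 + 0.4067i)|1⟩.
(0.0564 + 0.4067i)|0⟩ - 0.9118|1⟩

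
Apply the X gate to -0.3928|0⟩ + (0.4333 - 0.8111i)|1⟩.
(0.4333 - 0.8111i)|0⟩ - 0.3928|1⟩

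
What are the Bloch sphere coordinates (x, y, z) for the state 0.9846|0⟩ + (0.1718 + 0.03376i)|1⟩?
(0.3383, 0.06648, 0.9388)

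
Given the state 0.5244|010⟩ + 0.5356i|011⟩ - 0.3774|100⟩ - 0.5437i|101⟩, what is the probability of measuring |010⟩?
0.275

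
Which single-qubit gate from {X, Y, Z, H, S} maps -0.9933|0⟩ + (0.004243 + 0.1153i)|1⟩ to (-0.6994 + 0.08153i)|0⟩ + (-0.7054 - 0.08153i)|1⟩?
H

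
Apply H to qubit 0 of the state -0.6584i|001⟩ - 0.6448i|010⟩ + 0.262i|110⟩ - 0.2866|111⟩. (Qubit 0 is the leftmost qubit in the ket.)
-0.4656i|001⟩ - 0.2707i|010⟩ - 0.2027|011⟩ - 0.4656i|101⟩ - 0.6412i|110⟩ + 0.2027|111⟩

H on qubit 0 mixes each pair of kets that differ only in qubit 0: amplitudes (a, b) of (|…0…⟩, |…1…⟩) become ((a + b)/√2, (a − b)/√2). Kets absent from the input have amplitude 0.
(|001⟩, |101⟩): (a, b) = (-0.6584i, 0) → (-0.4656i, -0.4656i)
(|010⟩, |110⟩): (a, b) = (-0.6448i, 0.262i) → (-0.2707i, -0.6412i)
(|011⟩, |111⟩): (a, b) = (0, -0.2866) → (-0.2027, 0.2027)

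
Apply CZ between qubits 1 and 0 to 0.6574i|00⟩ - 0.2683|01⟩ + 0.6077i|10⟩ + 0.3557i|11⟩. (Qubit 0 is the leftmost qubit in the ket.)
0.6574i|00⟩ - 0.2683|01⟩ + 0.6077i|10⟩ - 0.3557i|11⟩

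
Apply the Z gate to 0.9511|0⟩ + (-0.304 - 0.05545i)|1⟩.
0.9511|0⟩ + (0.304 + 0.05545i)|1⟩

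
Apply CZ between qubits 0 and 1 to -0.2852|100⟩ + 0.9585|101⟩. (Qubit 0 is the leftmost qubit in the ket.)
-0.2852|100⟩ + 0.9585|101⟩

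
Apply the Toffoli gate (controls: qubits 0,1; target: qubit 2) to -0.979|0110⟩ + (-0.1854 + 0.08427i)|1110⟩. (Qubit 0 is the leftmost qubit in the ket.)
-0.979|0110⟩ + (-0.1854 + 0.08427i)|1100⟩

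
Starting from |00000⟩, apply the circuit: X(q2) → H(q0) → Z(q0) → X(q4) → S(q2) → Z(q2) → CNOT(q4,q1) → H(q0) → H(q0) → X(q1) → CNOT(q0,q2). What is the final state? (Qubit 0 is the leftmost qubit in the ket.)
-(1/√2)i|00101⟩ + (1/√2)i|10001⟩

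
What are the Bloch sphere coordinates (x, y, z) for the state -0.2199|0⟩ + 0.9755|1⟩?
(-0.429, 0, -0.9032)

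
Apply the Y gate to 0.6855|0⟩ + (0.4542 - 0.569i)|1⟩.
(-0.569 - 0.4542i)|0⟩ + 0.6855i|1⟩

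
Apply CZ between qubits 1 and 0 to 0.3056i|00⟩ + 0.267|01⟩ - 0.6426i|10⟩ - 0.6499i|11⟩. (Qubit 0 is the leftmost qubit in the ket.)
0.3056i|00⟩ + 0.267|01⟩ - 0.6426i|10⟩ + 0.6499i|11⟩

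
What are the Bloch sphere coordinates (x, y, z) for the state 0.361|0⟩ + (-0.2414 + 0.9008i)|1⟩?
(-0.1743, 0.6504, -0.7394)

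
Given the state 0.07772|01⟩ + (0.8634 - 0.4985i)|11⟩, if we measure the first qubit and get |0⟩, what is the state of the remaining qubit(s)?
|1⟩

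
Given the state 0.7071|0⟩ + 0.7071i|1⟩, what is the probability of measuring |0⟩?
0.5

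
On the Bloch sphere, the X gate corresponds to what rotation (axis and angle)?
Rotation by π around the x-axis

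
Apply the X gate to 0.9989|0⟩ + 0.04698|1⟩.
0.04698|0⟩ + 0.9989|1⟩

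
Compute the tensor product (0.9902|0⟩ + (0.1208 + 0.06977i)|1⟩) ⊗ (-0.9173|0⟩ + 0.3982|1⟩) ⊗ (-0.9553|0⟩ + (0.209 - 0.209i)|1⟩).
0.8677|000⟩ + (-0.1898 + 0.1898i)|001⟩ - 0.3767|010⟩ + (0.08241 - 0.08241i)|011⟩ + (0.1059 + 0.06114i)|100⟩ + (-0.03654 + 0.009783i)|101⟩ + (-0.04595 - 0.02654i)|110⟩ + (0.01586 - 0.004247i)|111⟩

amp(|b₁b₂…⟩) = product of the factor amplitudes for bits b₁, b₂, …; only kets whose every factor amplitude is nonzero survive.
|000⟩: (0.9902)(-0.9173)(-0.9553) = 0.8677
|001⟩: (0.9902)(-0.9173)(0.209 - 0.209i) = (-0.1898 + 0.1898i)
|010⟩: (0.9902)(0.3982)(-0.9553) = -0.3767
|011⟩: (0.9902)(0.3982)(0.209 - 0.209i) = (0.08241 - 0.08241i)
|100⟩: (0.1208 + 0.06977i)(-0.9173)(-0.9553) = (0.1059 + 0.06114i)
|101⟩: (0.1208 + 0.06977i)(-0.9173)(0.209 - 0.209i) = (-0.03654 + 0.009783i)
|110⟩: (0.1208 + 0.06977i)(0.3982)(-0.9553) = (-0.04595 - 0.02654i)
|111⟩: (0.1208 + 0.06977i)(0.3982)(0.209 - 0.209i) = (0.01586 - 0.004247i)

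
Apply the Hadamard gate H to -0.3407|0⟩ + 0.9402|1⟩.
0.4239|0⟩ - 0.9057|1⟩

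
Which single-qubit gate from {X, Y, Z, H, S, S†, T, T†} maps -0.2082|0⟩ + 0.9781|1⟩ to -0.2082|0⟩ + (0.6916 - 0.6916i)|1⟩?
T†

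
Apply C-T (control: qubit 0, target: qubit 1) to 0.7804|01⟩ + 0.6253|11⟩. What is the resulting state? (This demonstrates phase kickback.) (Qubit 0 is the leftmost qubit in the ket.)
0.7804|01⟩ + (0.4422 + 0.4422i)|11⟩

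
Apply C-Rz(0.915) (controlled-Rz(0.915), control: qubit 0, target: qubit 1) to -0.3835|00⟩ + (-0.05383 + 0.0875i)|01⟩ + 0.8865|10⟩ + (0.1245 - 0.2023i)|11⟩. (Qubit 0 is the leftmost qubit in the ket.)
-0.3835|00⟩ + (-0.05383 + 0.0875i)|01⟩ + (0.7953 - 0.3916i)|10⟩ + (0.2011 - 0.1265i)|11⟩

C-Rz(0.915) leaves the control-|0⟩ kets |00⟩, |01⟩ unchanged and applies Rz(0.915) to qubit 1 on the control-|1⟩ pair (|10⟩, |11⟩).
Rz(0.915) = [[e^(−iθ/2), 0], [0, e^(iθ/2)]] with e^(±iθ/2) = cos(θ/2) ± i·sin(θ/2); θ = 0.915, cos(θ/2) ≈ 0.89716, sin(θ/2) ≈ 0.441707.
With a = amp(|10⟩) = 0.8865 and b = amp(|11⟩) = (0.1245 - 0.2023i):
new amp(|10⟩) = (0.89716 - 0.441707i)·a = (0.7953 - 0.3916i)
new amp(|11⟩) = (0.89716 + 0.441707i)·b = (0.2011 - 0.1265i)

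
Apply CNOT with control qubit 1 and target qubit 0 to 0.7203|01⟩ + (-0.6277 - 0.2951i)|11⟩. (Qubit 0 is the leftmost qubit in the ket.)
(-0.6277 - 0.2951i)|01⟩ + 0.7203|11⟩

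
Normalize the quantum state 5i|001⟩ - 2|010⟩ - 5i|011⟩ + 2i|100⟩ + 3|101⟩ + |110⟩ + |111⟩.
0.6019i|001⟩ - 0.2408|010⟩ - 0.6019i|011⟩ + 0.2408i|100⟩ + 0.3612|101⟩ + 0.1204|110⟩ + 0.1204|111⟩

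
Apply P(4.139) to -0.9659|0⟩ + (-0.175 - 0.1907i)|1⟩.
-0.9659|0⟩ + (-0.06527 + 0.2505i)|1⟩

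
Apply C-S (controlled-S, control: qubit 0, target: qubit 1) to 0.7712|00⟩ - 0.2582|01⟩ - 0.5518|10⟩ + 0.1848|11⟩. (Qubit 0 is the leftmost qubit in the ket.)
0.7712|00⟩ - 0.2582|01⟩ - 0.5518|10⟩ + 0.1848i|11⟩

C-S leaves the control-|0⟩ kets |00⟩, |01⟩ unchanged and applies S to qubit 1 on the control-|1⟩ pair (|10⟩, |11⟩).
S = [[1, 0], [0, i]].
With a = amp(|10⟩) = -0.5518 and b = amp(|11⟩) = 0.1848:
new amp(|10⟩) = (1)·a = -0.5518
new amp(|11⟩) = (i)·b = 0.1848i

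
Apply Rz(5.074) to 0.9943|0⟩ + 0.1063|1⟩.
(-0.818 - 0.5652i)|0⟩ + (-0.08746 + 0.06042i)|1⟩

Rz(5.074) = [[e^(−iθ/2), 0], [0, e^(iθ/2)]] with e^(±iθ/2) = cos(θ/2) ± i·sin(θ/2); θ = 5.074, cos(θ/2) ≈ -0.822734, sin(θ/2) ≈ 0.568427.
With a = amp(|0⟩) = 0.9943 and b = amp(|1⟩) = 0.1063:
new amp(|0⟩) = (-0.822734 - 0.568427i)·a = (-0.818 - 0.5652i)
new amp(|1⟩) = (-0.822734 + 0.568427i)·b = (-0.08746 + 0.06042i)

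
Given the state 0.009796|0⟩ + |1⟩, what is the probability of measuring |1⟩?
1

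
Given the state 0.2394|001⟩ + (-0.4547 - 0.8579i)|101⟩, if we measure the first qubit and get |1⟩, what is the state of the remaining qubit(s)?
(-0.4683 - 0.8836i)|01⟩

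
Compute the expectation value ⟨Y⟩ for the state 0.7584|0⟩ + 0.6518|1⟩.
0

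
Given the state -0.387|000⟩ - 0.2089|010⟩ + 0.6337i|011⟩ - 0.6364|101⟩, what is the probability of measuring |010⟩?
0.04364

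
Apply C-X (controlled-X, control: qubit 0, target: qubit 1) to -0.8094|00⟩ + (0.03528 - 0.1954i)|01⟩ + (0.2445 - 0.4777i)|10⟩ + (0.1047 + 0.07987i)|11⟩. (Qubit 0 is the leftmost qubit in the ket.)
-0.8094|00⟩ + (0.03528 - 0.1954i)|01⟩ + (0.1047 + 0.07987i)|10⟩ + (0.2445 - 0.4777i)|11⟩

C-X leaves the control-|0⟩ kets |00⟩, |01⟩ unchanged and applies X to qubit 1 on the control-|1⟩ pair (|10⟩, |11⟩).
X = [[0, 1], [1, 0]].
With a = amp(|10⟩) = (0.2445 - 0.4777i) and b = amp(|11⟩) = (0.1047 + 0.07987i):
new amp(|10⟩) = (1)·b = (0.1047 + 0.07987i)
new amp(|11⟩) = (1)·a = (0.2445 - 0.4777i)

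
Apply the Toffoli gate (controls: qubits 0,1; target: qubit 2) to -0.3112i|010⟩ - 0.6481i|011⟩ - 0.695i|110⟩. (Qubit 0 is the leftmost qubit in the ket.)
-0.3112i|010⟩ - 0.6481i|011⟩ - 0.695i|111⟩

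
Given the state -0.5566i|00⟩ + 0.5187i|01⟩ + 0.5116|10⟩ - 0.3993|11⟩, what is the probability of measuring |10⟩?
0.2617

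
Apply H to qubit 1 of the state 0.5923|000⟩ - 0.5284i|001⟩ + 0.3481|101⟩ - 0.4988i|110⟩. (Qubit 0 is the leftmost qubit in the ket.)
0.4188|000⟩ - 0.3736i|001⟩ + 0.4188|010⟩ - 0.3736i|011⟩ - 0.3527i|100⟩ + 0.2461|101⟩ + 0.3527i|110⟩ + 0.2461|111⟩

H on qubit 1 mixes each pair of kets that differ only in qubit 1: amplitudes (a, b) of (|…0…⟩, |…1…⟩) become ((a + b)/√2, (a − b)/√2). Kets absent from the input have amplitude 0.
(|000⟩, |010⟩): (a, b) = (0.5923, 0) → (0.4188, 0.4188)
(|001⟩, |011⟩): (a, b) = (-0.5284i, 0) → (-0.3736i, -0.3736i)
(|100⟩, |110⟩): (a, b) = (0, -0.4988i) → (-0.3527i, 0.3527i)
(|101⟩, |111⟩): (a, b) = (0.3481, 0) → (0.2461, 0.2461)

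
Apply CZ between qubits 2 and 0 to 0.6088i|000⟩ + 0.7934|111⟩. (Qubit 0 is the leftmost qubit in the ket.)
0.6088i|000⟩ - 0.7934|111⟩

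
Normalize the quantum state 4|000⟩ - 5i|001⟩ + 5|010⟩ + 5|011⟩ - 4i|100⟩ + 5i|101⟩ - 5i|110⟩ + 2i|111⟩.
0.3152|000⟩ - 0.3941i|001⟩ + 0.3941|010⟩ + 0.3941|011⟩ - 0.3152i|100⟩ + 0.3941i|101⟩ - 0.3941i|110⟩ + 0.1576i|111⟩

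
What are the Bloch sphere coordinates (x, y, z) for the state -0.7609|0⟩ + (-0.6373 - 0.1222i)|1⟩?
(0.9698, 0.186, 0.1579)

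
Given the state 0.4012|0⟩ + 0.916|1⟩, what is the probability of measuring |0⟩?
0.161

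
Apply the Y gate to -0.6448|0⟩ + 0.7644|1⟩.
-0.7644i|0⟩ - 0.6448i|1⟩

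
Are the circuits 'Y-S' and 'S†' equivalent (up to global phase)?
No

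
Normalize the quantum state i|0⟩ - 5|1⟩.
0.1961i|0⟩ - 0.9806|1⟩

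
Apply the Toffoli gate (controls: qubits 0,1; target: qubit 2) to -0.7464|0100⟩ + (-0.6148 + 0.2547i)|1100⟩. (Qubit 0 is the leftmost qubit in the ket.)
-0.7464|0100⟩ + (-0.6148 + 0.2547i)|1110⟩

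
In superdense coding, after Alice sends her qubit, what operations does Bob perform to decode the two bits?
CNOT (Alice's qubit controls Bob's), then H on Alice's qubit, then measure both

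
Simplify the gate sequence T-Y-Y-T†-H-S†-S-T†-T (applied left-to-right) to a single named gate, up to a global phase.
H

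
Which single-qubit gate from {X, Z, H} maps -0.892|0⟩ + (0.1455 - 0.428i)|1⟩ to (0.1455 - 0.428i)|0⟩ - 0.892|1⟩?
X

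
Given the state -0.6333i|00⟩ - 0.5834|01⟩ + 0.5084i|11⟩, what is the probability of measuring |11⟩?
0.2585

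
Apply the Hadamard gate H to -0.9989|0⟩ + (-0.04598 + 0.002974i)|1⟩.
(-0.7388 + 0.002103i)|0⟩ + (-0.6738 - 0.002103i)|1⟩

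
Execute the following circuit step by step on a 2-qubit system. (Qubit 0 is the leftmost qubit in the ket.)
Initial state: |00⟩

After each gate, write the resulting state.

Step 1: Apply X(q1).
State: |01⟩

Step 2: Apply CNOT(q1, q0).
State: |11⟩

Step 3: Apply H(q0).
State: 1/√2|01⟩ - 1/√2|11⟩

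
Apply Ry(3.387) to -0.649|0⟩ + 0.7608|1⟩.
-0.6756|0⟩ - 0.7372|1⟩

Ry(3.387) = [[cos(θ/2), −sin(θ/2)], [sin(θ/2), cos(θ/2)]]; θ = 3.387, cos(θ/2) ≈ -0.122396, sin(θ/2) ≈ 0.992481.
With a = amp(|0⟩) = -0.649 and b = amp(|1⟩) = 0.7608:
new amp(|0⟩) = (-0.122396)·a + (-0.992481)·b = -0.6756
new amp(|1⟩) = (0.992481)·a + (-0.122396)·b = -0.7372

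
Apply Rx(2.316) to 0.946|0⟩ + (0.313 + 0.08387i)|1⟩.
(0.4563 - 0.2867i)|0⟩ + (0.1256 - 0.8329i)|1⟩

Rx(2.316) = [[cos(θ/2), −i·sin(θ/2)], [−i·sin(θ/2), cos(θ/2)]]; θ = 2.316, cos(θ/2) ≈ 0.401172, sin(θ/2) ≈ 0.916003.
With a = amp(|0⟩) = 0.946 and b = amp(|1⟩) = (0.313 + 0.08387i):
new amp(|0⟩) = (0.401172)·a + (-0.916003i)·b = (0.4563 - 0.2867i)
new amp(|1⟩) = (-0.916003i)·a + (0.401172)·b = (0.1256 - 0.8329i)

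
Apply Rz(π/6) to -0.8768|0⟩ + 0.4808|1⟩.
(-0.8469 + 0.2269i)|0⟩ + (0.4644 + 0.1244i)|1⟩

Rz(π/6) = [[e^(−iθ/2), 0], [0, e^(iθ/2)]] with e^(±iθ/2) = cos(θ/2) ± i·sin(θ/2); θ = π/6, cos(θ/2) ≈ 0.965926, sin(θ/2) ≈ 0.258819.
With a = amp(|0⟩) = -0.8768 and b = amp(|1⟩) = 0.4808:
new amp(|0⟩) = (0.965926 - 0.258819i)·a = (-0.8469 + 0.2269i)
new amp(|1⟩) = (0.965926 + 0.258819i)·b = (0.4644 + 0.1244i)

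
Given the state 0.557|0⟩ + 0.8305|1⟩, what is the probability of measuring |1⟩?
0.6897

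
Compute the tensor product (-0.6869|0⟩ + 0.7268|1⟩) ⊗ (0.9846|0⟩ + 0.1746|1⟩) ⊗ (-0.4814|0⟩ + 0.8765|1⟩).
0.3256|000⟩ - 0.5928|001⟩ + 0.05774|010⟩ - 0.1051|011⟩ - 0.3445|100⟩ + 0.6272|101⟩ - 0.06109|110⟩ + 0.1112|111⟩

amp(|b₁b₂…⟩) = product of the factor amplitudes for bits b₁, b₂, …; only kets whose every factor amplitude is nonzero survive.
|000⟩: (-0.6869)(0.9846)(-0.4814) = 0.3256
|001⟩: (-0.6869)(0.9846)(0.8765) = -0.5928
|010⟩: (-0.6869)(0.1746)(-0.4814) = 0.05774
|011⟩: (-0.6869)(0.1746)(0.8765) = -0.1051
|100⟩: (0.7268)(0.9846)(-0.4814) = -0.3445
|101⟩: (0.7268)(0.9846)(0.8765) = 0.6272
|110⟩: (0.7268)(0.1746)(-0.4814) = -0.06109
|111⟩: (0.7268)(0.1746)(0.8765) = 0.1112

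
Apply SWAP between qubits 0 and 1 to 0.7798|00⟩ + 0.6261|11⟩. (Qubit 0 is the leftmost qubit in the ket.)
0.7798|00⟩ + 0.6261|11⟩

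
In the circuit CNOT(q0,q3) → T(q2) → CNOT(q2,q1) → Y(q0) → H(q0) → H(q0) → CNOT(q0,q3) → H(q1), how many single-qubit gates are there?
5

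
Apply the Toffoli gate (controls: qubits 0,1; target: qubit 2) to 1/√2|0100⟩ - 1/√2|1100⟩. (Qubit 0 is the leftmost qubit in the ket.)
1/√2|0100⟩ - 1/√2|1110⟩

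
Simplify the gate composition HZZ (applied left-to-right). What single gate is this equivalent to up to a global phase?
H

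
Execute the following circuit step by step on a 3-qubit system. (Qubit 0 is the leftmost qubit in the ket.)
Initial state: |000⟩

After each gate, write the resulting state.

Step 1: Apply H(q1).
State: 1/√2|000⟩ + 1/√2|010⟩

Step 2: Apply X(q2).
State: 1/√2|001⟩ + 1/√2|011⟩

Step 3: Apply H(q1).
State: |001⟩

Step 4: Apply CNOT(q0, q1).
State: |001⟩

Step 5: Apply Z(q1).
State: |001⟩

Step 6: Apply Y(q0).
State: i|101⟩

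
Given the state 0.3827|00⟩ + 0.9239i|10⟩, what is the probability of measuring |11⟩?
0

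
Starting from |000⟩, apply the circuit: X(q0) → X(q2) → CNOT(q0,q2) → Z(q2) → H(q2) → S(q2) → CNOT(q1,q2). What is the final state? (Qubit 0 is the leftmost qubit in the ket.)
1/√2|100⟩ + (1/√2)i|101⟩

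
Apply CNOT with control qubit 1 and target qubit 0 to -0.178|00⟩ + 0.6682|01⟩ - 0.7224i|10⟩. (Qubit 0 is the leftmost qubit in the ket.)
-0.178|00⟩ - 0.7224i|10⟩ + 0.6682|11⟩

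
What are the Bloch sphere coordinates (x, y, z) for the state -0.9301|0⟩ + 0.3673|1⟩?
(-0.6833, 0, 0.7302)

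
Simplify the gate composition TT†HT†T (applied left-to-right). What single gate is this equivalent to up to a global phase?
H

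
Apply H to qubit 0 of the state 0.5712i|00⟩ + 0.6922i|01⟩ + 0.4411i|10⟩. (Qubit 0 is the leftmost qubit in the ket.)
0.7158i|00⟩ + 0.4895i|01⟩ + 0.09199i|10⟩ + 0.4895i|11⟩

H on qubit 0 mixes each pair of kets that differ only in qubit 0: amplitudes (a, b) of (|…0…⟩, |…1…⟩) become ((a + b)/√2, (a − b)/√2). Kets absent from the input have amplitude 0.
(|00⟩, |10⟩): (a, b) = (0.5712i, 0.4411i) → (0.7158i, 0.09199i)
(|01⟩, |11⟩): (a, b) = (0.6922i, 0) → (0.4895i, 0.4895i)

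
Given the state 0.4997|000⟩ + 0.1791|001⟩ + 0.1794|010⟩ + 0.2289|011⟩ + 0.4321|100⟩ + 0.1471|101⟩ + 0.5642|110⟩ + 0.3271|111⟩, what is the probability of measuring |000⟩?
0.2497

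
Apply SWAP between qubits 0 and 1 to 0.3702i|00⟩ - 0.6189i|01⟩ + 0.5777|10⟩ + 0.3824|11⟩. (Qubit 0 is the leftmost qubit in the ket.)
0.3702i|00⟩ + 0.5777|01⟩ - 0.6189i|10⟩ + 0.3824|11⟩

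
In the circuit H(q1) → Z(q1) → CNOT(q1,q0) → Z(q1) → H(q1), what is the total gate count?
5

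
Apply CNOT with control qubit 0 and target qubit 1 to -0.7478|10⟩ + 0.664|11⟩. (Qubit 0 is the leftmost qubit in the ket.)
0.664|10⟩ - 0.7478|11⟩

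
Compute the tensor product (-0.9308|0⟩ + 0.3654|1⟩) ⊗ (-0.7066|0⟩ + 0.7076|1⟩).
0.6577|00⟩ - 0.6586|01⟩ - 0.2582|10⟩ + 0.2586|11⟩

amp(|b₁b₂…⟩) = product of the factor amplitudes for bits b₁, b₂, …; only kets whose every factor amplitude is nonzero survive.
|00⟩: (-0.9308)(-0.7066) = 0.6577
|01⟩: (-0.9308)(0.7076) = -0.6586
|10⟩: (0.3654)(-0.7066) = -0.2582
|11⟩: (0.3654)(0.7076) = 0.2586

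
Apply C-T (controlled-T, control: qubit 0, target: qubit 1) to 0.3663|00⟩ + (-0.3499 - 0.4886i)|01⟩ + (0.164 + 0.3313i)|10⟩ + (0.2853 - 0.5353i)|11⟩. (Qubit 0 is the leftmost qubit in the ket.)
0.3663|00⟩ + (-0.3499 - 0.4886i)|01⟩ + (0.164 + 0.3313i)|10⟩ + (0.5803 - 0.1768i)|11⟩

C-T leaves the control-|0⟩ kets |00⟩, |01⟩ unchanged and applies T to qubit 1 on the control-|1⟩ pair (|10⟩, |11⟩).
T = [[1, 0], [0, (1/√2 + (1/√2)i)]].
With a = amp(|10⟩) = (0.164 + 0.3313i) and b = amp(|11⟩) = (0.2853 - 0.5353i):
new amp(|10⟩) = (1)·a = (0.164 + 0.3313i)
new amp(|11⟩) = (1/√2 + (1/√2)i)·b = (0.5803 - 0.1768i)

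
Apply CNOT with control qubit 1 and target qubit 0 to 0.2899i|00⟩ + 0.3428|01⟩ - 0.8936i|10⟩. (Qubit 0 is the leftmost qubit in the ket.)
0.2899i|00⟩ - 0.8936i|10⟩ + 0.3428|11⟩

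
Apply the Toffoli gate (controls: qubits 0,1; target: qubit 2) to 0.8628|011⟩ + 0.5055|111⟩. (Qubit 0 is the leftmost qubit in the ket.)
0.8628|011⟩ + 0.5055|110⟩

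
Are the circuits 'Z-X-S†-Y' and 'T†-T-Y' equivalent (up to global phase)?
No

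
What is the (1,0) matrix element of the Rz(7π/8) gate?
0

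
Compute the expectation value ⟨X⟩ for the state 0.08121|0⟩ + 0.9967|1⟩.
0.1619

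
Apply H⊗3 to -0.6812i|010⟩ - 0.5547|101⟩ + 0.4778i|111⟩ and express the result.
(-0.1961 - 0.07191i)|000⟩ + (0.1961 - 0.4098i)|001⟩ + (-0.1961 + 0.07191i)|010⟩ + (0.1961 + 0.4098i)|011⟩ + (0.1961 - 0.4098i)|100⟩ + (-0.1961 - 0.07191i)|101⟩ + (0.1961 + 0.4098i)|110⟩ + (-0.1961 + 0.07191i)|111⟩

H⊗3 gives amp(|y⟩) = (1/2√2) Σ_x (−1)^(x·y) amp(|x⟩), where x·y is the number of positions in which both x and y have a 1.
|000⟩: (-0.6812i - 0.5547 + 0.4778i)/(2√2) = (-0.1961 - 0.07191i)
|001⟩: (-0.6812i + 0.5547 - 0.4778i)/(2√2) = (0.1961 - 0.4098i)
|010⟩: (0.6812i - 0.5547 - 0.4778i)/(2√2) = (-0.1961 + 0.07191i)
|011⟩: (0.6812i + 0.5547 + 0.4778i)/(2√2) = (0.1961 + 0.4098i)
|100⟩: (-0.6812i + 0.5547 - 0.4778i)/(2√2) = (0.1961 - 0.4098i)
|101⟩: (-0.6812i - 0.5547 + 0.4778i)/(2√2) = (-0.1961 - 0.07191i)
|110⟩: (0.6812i + 0.5547 + 0.4778i)/(2√2) = (0.1961 + 0.4098i)
|111⟩: (0.6812i - 0.5547 - 0.4778i)/(2√2) = (-0.1961 + 0.07191i)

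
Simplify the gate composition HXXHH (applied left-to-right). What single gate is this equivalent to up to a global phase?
H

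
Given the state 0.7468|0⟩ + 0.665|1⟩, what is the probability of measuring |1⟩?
0.4422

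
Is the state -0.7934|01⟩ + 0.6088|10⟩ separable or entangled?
Entangled

Writing the state as a|00⟩ + b|01⟩ + c|10⟩ + d|11⟩, it is a product state iff ad − bc = 0.
Here (a, b, c, d) = (0, -0.7934, 0.6088, 0): ad − bc = (0)(0) − (-0.7934)(0.6088) = 0.483 ≠ 0, so the state is entangled.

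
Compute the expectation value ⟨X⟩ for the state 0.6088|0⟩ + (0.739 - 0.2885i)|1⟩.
0.8998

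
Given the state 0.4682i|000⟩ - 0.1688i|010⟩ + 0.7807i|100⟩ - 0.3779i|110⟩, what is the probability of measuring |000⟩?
0.2192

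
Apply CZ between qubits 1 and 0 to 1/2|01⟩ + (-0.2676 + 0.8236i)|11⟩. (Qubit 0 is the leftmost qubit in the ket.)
1/2|01⟩ + (0.2676 - 0.8236i)|11⟩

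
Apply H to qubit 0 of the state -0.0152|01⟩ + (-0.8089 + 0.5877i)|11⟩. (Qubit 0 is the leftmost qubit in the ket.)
(-0.5827 + 0.4156i)|01⟩ + (0.5612 - 0.4156i)|11⟩

H on qubit 0 mixes each pair of kets that differ only in qubit 0: amplitudes (a, b) of (|…0…⟩, |…1…⟩) become ((a + b)/√2, (a − b)/√2). Kets absent from the input have amplitude 0.
(|01⟩, |11⟩): (a, b) = (-0.0152, (-0.8089 + 0.5877i)) → ((-0.5827 + 0.4156i), (0.5612 - 0.4156i))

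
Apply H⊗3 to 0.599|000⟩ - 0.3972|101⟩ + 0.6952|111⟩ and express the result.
0.3171|000⟩ + 0.1064|001⟩ - 0.1744|010⟩ + 0.598|011⟩ + 0.1064|100⟩ + 0.3171|101⟩ + 0.598|110⟩ - 0.1744|111⟩

H⊗3 gives amp(|y⟩) = (1/2√2) Σ_x (−1)^(x·y) amp(|x⟩), where x·y is the number of positions in which both x and y have a 1.
|000⟩: (0.599 - 0.3972 + 0.6952)/(2√2) = 0.3171
|001⟩: (0.599 + 0.3972 - 0.6952)/(2√2) = 0.1064
|010⟩: (0.599 - 0.3972 - 0.6952)/(2√2) = -0.1744
|011⟩: (0.599 + 0.3972 + 0.6952)/(2√2) = 0.598
|100⟩: (0.599 + 0.3972 - 0.6952)/(2√2) = 0.1064
|101⟩: (0.599 - 0.3972 + 0.6952)/(2√2) = 0.3171
|110⟩: (0.599 + 0.3972 + 0.6952)/(2√2) = 0.598
|111⟩: (0.599 - 0.3972 - 0.6952)/(2√2) = -0.1744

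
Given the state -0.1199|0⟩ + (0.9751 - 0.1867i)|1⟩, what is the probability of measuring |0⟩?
0.01438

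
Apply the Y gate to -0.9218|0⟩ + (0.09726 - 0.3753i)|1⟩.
(-0.3753 - 0.09726i)|0⟩ - 0.9218i|1⟩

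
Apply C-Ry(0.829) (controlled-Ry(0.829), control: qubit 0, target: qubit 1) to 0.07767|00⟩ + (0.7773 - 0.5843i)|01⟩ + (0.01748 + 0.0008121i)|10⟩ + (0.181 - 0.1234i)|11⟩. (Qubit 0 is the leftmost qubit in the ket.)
0.07767|00⟩ + (0.7773 - 0.5843i)|01⟩ + (-0.05689 + 0.05044i)|10⟩ + (0.1727 - 0.1126i)|11⟩

C-Ry(0.829) leaves the control-|0⟩ kets |00⟩, |01⟩ unchanged and applies Ry(0.829) to qubit 1 on the control-|1⟩ pair (|10⟩, |11⟩).
Ry(0.829) = [[cos(θ/2), −sin(θ/2)], [sin(θ/2), cos(θ/2)]]; θ = 0.829, cos(θ/2) ≈ 0.915318, sin(θ/2) ≈ 0.402732.
With a = amp(|10⟩) = (0.01748 + 0.0008121i) and b = amp(|11⟩) = (0.181 - 0.1234i):
new amp(|10⟩) = (0.915318)·a + (-0.402732)·b = (-0.05689 + 0.05044i)
new amp(|11⟩) = (0.402732)·a + (0.915318)·b = (0.1727 - 0.1126i)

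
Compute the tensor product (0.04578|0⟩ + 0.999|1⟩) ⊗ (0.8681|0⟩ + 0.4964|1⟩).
0.03974|00⟩ + 0.02273|01⟩ + 0.8672|10⟩ + 0.4959|11⟩

amp(|b₁b₂…⟩) = product of the factor amplitudes for bits b₁, b₂, …; only kets whose every factor amplitude is nonzero survive.
|00⟩: (0.04578)(0.8681) = 0.03974
|01⟩: (0.04578)(0.4964) = 0.02273
|10⟩: (0.999)(0.8681) = 0.8672
|11⟩: (0.999)(0.4964) = 0.4959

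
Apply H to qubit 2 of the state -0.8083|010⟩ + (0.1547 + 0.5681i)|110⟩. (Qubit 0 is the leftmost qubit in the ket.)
-0.5716|010⟩ - 0.5716|011⟩ + (0.1094 + 0.4017i)|110⟩ + (0.1094 + 0.4017i)|111⟩

H on qubit 2 mixes each pair of kets that differ only in qubit 2: amplitudes (a, b) of (|…0…⟩, |…1…⟩) become ((a + b)/√2, (a − b)/√2). Kets absent from the input have amplitude 0.
(|010⟩, |011⟩): (a, b) = (-0.8083, 0) → (-0.5716, -0.5716)
(|110⟩, |111⟩): (a, b) = ((0.1547 + 0.5681i), 0) → ((0.1094 + 0.4017i), (0.1094 + 0.4017i))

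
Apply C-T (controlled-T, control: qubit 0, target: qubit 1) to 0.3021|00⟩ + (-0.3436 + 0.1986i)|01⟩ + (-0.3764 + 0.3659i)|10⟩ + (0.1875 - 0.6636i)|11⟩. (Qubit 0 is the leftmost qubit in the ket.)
0.3021|00⟩ + (-0.3436 + 0.1986i)|01⟩ + (-0.3764 + 0.3659i)|10⟩ + (0.6018 - 0.3367i)|11⟩

C-T leaves the control-|0⟩ kets |00⟩, |01⟩ unchanged and applies T to qubit 1 on the control-|1⟩ pair (|10⟩, |11⟩).
T = [[1, 0], [0, (1/√2 + (1/√2)i)]].
With a = amp(|10⟩) = (-0.3764 + 0.3659i) and b = amp(|11⟩) = (0.1875 - 0.6636i):
new amp(|10⟩) = (1)·a = (-0.3764 + 0.3659i)
new amp(|11⟩) = (1/√2 + (1/√2)i)·b = (0.6018 - 0.3367i)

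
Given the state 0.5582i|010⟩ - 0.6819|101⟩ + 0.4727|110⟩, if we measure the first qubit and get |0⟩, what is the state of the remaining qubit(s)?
i|10⟩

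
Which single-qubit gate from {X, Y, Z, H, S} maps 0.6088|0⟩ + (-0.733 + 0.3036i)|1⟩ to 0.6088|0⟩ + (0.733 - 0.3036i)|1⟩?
Z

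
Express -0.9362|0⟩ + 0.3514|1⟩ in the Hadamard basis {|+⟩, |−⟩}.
-0.4135|+⟩ - 0.9105|−⟩

With |ψ⟩ = α|0⟩ + β|1⟩, the Hadamard-basis coefficients are ⟨+|ψ⟩ = (α + β)/√2 and ⟨−|ψ⟩ = (α − β)/√2.
Here α = -0.9362, β = 0.3514: (α + β)/√2 = -0.4135, (α − β)/√2 = -0.9105.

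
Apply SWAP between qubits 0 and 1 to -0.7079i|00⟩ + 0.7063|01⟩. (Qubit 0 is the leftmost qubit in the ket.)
-0.7079i|00⟩ + 0.7063|10⟩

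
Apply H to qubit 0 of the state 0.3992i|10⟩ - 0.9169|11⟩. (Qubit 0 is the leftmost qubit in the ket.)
0.2823i|00⟩ - 0.6483|01⟩ - 0.2823i|10⟩ + 0.6483|11⟩

H on qubit 0 mixes each pair of kets that differ only in qubit 0: amplitudes (a, b) of (|…0…⟩, |…1…⟩) become ((a + b)/√2, (a − b)/√2). Kets absent from the input have amplitude 0.
(|00⟩, |10⟩): (a, b) = (0, 0.3992i) → (0.2823i, -0.2823i)
(|01⟩, |11⟩): (a, b) = (0, -0.9169) → (-0.6483, 0.6483)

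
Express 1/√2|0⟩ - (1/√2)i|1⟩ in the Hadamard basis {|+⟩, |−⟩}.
(1/2 - (1/2)i)|+⟩ + (1/2 + (1/2)i)|−⟩

With |ψ⟩ = α|0⟩ + β|1⟩, the Hadamard-basis coefficients are ⟨+|ψ⟩ = (α + β)/√2 and ⟨−|ψ⟩ = (α − β)/√2.
Here α = 1/√2, β = -(1/√2)i: (α + β)/√2 = (1/2 - (1/2)i), (α − β)/√2 = (1/2 + (1/2)i).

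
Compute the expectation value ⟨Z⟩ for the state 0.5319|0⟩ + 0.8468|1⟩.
-0.4342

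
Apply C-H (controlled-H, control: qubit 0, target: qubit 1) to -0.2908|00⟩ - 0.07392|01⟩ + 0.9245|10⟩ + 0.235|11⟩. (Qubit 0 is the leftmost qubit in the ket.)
-0.2908|00⟩ - 0.07392|01⟩ + 0.8199|10⟩ + 0.4876|11⟩

C-H leaves the control-|0⟩ kets |00⟩, |01⟩ unchanged and applies H to qubit 1 on the control-|1⟩ pair (|10⟩, |11⟩).
H = [[1/√2, 1/√2], [1/√2, -1/√2]].
With a = amp(|10⟩) = 0.9245 and b = amp(|11⟩) = 0.235:
new amp(|10⟩) = (1/√2)·a + (1/√2)·b = 0.8199
new amp(|11⟩) = (1/√2)·a + (-1/√2)·b = 0.4876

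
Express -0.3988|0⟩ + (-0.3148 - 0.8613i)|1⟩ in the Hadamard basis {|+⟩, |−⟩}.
(-0.5046 - 0.609i)|+⟩ + (-0.0594 + 0.609i)|−⟩

With |ψ⟩ = α|0⟩ + β|1⟩, the Hadamard-basis coefficients are ⟨+|ψ⟩ = (α + β)/√2 and ⟨−|ψ⟩ = (α − β)/√2.
Here α = -0.3988, β = (-0.3148 - 0.8613i): (α + β)/√2 = (-0.5046 - 0.609i), (α − β)/√2 = (-0.0594 + 0.609i).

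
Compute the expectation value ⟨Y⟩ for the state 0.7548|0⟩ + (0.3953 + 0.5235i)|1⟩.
0.7903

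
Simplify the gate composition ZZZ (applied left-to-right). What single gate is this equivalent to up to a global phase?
Z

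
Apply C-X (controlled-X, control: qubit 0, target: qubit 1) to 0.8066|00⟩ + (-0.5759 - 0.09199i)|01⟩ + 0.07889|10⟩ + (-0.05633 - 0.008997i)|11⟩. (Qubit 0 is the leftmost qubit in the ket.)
0.8066|00⟩ + (-0.5759 - 0.09199i)|01⟩ + (-0.05633 - 0.008997i)|10⟩ + 0.07889|11⟩

C-X leaves the control-|0⟩ kets |00⟩, |01⟩ unchanged and applies X to qubit 1 on the control-|1⟩ pair (|10⟩, |11⟩).
X = [[0, 1], [1, 0]].
With a = amp(|10⟩) = 0.07889 and b = amp(|11⟩) = (-0.05633 - 0.008997i):
new amp(|10⟩) = (1)·b = (-0.05633 - 0.008997i)
new amp(|11⟩) = (1)·a = 0.07889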